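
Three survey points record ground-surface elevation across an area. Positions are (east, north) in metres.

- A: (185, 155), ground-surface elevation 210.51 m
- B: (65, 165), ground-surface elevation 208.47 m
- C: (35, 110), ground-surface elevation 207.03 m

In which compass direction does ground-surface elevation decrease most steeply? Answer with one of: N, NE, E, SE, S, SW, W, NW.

SW

With z = a·x + b·y + c and A as origin, the differences give:
  (-120)·a + 10·b = -2.04
  (-150)·a + (-45)·b = -3.48
Eliminate b (×(-45) and ×10, subtract): 6900·a = 126.600 → a = ∂z/∂x = +0.01835
Back-substitute: b = ∂z/∂y = +0.01617.
Steepest decrease is along −∇f = (-0.01835 E, -0.01617 N) → southwest.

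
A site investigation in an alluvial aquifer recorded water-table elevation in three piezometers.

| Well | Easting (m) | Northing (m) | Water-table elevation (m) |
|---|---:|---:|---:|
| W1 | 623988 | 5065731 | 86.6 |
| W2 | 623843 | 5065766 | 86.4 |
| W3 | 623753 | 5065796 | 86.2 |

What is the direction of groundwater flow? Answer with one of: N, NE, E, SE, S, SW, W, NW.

With h = a·x + b·y + c and W1 as origin, the differences give:
  (-145)·a + 35·b = -0.2
  (-235)·a + 65·b = -0.4
Eliminate b (×65 and ×35, subtract): -1200·a = 1.00 → a = ∂h/∂x = -0.0008333
Back-substitute: b = ∂h/∂y = -0.009167.
Flow = −∇h = (+0.0008333 east, +0.009167 north), which points north.

N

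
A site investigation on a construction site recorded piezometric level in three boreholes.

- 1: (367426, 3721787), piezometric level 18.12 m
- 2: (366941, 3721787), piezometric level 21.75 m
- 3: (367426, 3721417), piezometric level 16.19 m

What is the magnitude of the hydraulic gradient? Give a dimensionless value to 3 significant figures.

∂h/∂x = (21.75 − 18.12) / (366941 − 367426) = -0.007485
∂h/∂y = (16.19 − 18.12) / (3721417 − 3721787) = +0.005216
|∇h| = √(-0.007485² + 0.005216²) = 0.009123

0.00912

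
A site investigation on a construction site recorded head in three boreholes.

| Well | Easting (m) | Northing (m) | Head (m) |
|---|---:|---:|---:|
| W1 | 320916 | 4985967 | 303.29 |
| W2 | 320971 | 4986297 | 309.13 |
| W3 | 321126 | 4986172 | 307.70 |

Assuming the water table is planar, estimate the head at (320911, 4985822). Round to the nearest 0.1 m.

Differences from W1: to W2 (Δx, Δy, Δh) = (55, 330, +5.84); to W3 = (210, 205, +4.41).
Solve a·Δx + b·Δy = Δh: det = 55·205 − 210·330 = -58025.
∂h/∂x = [(+5.84)·205 − (+4.41)·330] / -58025 = +0.004448
∂h/∂y = [55·(+4.41) − 210·(+5.84)] / -58025 = +0.01696
h(320911, 4985822) = 303.29 + (+0.004448)·(-5) + (+0.01696)·(-145) = 303.29 -0.022 -2.459 = 300.809 m.

300.8 m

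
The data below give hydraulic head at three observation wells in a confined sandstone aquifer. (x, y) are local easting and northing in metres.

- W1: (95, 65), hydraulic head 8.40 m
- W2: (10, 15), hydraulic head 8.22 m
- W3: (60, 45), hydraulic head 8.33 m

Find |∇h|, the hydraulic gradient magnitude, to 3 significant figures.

0.00728

Taking W1 as reference: W2−W1 = (-85, -50, -0.18); W3−W1 = (-35, -20, -0.07).
Determinant of the coordinate differences = (-85)·(-20) − (-35)·(-50) = -50.
∂h/∂x = [(-0.18)·(-20) − (-0.07)·(-50)] / -50 = -0.002000
∂h/∂y = [(-85)·(-0.07) − (-35)·(-0.18)] / -50 = +0.007000
|∇h| = √(-0.002000² + 0.007000²) = 0.00728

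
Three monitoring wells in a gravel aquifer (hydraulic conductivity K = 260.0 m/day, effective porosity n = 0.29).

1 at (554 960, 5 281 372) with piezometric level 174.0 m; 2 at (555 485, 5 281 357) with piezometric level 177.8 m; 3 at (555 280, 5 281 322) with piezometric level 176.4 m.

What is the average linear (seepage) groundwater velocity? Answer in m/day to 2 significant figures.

6.7 m/day

Differences from 1: to 2 (Δx, Δy, Δh) = (525, -15, +3.8); to 3 = (320, -50, +2.4).
Determinant of the coordinate differences = 525·(-50) − 320·(-15) = -21450.
∂h/∂x = [(+3.8)·(-50) − (+2.4)·(-15)] / -21450 = +0.007179
∂h/∂y = [525·(+2.4) − 320·(+3.8)] / -21450 = -0.002051
|∇h| = √(0.007179² + -0.002051²) = 0.007466
Seepage velocity v = K·i/n = 260.0 × 0.007466 / 0.29 = 6.694 m/day.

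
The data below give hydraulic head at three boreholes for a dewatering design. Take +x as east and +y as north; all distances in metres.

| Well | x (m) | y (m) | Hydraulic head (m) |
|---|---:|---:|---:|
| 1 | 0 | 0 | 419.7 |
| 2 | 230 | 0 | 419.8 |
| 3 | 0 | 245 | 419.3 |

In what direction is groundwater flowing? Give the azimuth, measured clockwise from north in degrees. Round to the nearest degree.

∂h/∂x = (419.8 − 419.7) / (230 − 0) = +0.0004348
∂h/∂y = (419.3 − 419.7) / (245 − 0) = -0.001633
Flow direction (−∇h) has components (-0.0004348 E, +0.001633 N).
Azimuth = atan2(E, N) = atan2(-0.0004348, +0.001633) = 345.1° ≈ 345°.

345°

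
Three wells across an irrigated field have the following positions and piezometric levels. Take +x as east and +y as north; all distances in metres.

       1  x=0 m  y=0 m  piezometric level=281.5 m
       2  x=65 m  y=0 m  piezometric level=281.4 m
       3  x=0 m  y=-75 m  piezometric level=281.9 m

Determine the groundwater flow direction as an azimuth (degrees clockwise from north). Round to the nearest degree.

016°

∂h/∂x = (281.4 − 281.5) / (65 − 0) = -0.001538
∂h/∂y = (281.9 − 281.5) / (-75 − 0) = -0.005333
Flow direction (−∇h) has components (+0.001538 E, +0.005333 N).
Azimuth = atan2(E, N) = atan2(+0.001538, +0.005333) = 16.1° ≈ 016°.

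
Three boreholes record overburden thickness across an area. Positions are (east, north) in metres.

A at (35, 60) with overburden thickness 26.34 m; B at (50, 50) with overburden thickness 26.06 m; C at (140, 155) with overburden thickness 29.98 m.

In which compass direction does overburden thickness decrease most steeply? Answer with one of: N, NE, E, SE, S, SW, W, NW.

Differences from A: to B (Δx, Δy, Δh) = (15, -10, -0.28); to C = (105, 95, +3.64).
Solve a·Δx + b·Δy = Δd: det = 15·95 − 105·(-10) = 2475.
∂d/∂x = [(-0.28)·95 − (+3.64)·(-10)] / 2475 = +0.003960
∂d/∂y = [15·(+3.64) − 105·(-0.28)] / 2475 = +0.03394
Steepest decrease is along −∇f = (-0.003960 E, -0.03394 N) → south.

S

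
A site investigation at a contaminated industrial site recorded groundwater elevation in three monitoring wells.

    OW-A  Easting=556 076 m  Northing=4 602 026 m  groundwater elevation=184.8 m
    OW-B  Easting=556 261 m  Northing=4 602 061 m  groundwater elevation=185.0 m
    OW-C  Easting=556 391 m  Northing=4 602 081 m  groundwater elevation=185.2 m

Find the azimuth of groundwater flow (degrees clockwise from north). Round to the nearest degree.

Differences from OW-A: to OW-B (Δx, Δy, Δh) = (185, 35, +0.2); to OW-C = (315, 55, +0.4).
Solve a·Δx + b·Δy = Δh: det = 185·55 − 315·35 = -850.
∂h/∂x = [(+0.2)·55 − (+0.4)·35] / -850 = +0.003529
∂h/∂y = [185·(+0.4) − 315·(+0.2)] / -850 = -0.01294
Flow direction (−∇h) has components (-0.003529 E, +0.01294 N).
Azimuth = atan2(E, N) = atan2(-0.003529, +0.01294) = 344.7° ≈ 345°.

345°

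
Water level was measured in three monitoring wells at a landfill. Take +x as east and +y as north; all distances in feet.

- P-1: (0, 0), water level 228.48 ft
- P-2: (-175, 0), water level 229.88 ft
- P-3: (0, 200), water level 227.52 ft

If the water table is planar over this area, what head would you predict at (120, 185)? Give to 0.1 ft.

∂h/∂x = (229.88 − 228.48) / (-175 − 0) = -0.008000
∂h/∂y = (227.52 − 228.48) / (200 − 0) = -0.004800
h(120, 185) = 228.48 + (-0.008000)·(120) + (-0.004800)·(185) = 228.48 -0.960 -0.888 = 226.632 ft.

226.6 ft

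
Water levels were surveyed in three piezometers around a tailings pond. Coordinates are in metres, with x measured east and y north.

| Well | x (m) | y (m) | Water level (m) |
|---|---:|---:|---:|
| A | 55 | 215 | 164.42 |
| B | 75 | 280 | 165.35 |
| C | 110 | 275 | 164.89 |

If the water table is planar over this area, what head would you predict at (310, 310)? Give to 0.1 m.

Taking A as reference: B−A = (20, 65, +0.93); C−A = (55, 60, +0.47).
Solve a·Δx + b·Δy = Δh: det = 20·60 − 55·65 = -2375.
∂h/∂x = [(+0.93)·60 − (+0.47)·65] / -2375 = -0.01063
∂h/∂y = [20·(+0.47) − 55·(+0.93)] / -2375 = +0.01758
h(310, 310) = 164.42 + (-0.01063)·(255) + (+0.01758)·(95) = 164.42 -2.711 +1.670 = 163.379 m.

163.4 m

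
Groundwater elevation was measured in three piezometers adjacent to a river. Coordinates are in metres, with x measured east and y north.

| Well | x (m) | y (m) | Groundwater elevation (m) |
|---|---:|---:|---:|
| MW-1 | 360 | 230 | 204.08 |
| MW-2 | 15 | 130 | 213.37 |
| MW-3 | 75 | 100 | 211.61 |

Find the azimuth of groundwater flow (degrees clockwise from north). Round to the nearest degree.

096°

Taking MW-1 as reference: MW-2−MW-1 = (-345, -100, +9.29); MW-3−MW-1 = (-285, -130, +7.53).
Solve a·Δx + b·Δy = Δh: det = (-345)·(-130) − (-285)·(-100) = 16350.
∂h/∂x = [(+9.29)·(-130) − (+7.53)·(-100)] / 16350 = -0.02781
∂h/∂y = [(-345)·(+7.53) − (-285)·(+9.29)] / 16350 = +0.003046
Flow direction (−∇h) has components (+0.02781 E, -0.003046 N).
Azimuth = atan2(E, N) = atan2(+0.02781, -0.003046) = 96.3° ≈ 096°.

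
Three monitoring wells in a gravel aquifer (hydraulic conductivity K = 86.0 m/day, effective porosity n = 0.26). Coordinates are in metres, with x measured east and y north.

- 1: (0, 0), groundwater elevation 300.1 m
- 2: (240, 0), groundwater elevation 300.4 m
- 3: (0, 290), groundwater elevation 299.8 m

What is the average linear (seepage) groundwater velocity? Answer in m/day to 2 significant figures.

∂h/∂x = (300.4 − 300.1) / (240 − 0) = +0.001250
∂h/∂y = (299.8 − 300.1) / (290 − 0) = -0.001034
|∇h| = √(0.001250² + -0.001034²) = 0.001622
Seepage velocity v = K·i/n = 86.0 × 0.001622 / 0.26 = 0.5365 m/day.

0.54 m/day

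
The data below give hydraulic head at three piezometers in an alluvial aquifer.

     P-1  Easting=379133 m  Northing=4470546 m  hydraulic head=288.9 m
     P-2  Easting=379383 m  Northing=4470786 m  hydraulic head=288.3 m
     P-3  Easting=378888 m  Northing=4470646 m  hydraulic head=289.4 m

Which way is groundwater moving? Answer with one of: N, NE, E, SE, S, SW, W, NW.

E

With h = a·x + b·y + c and P-1 as origin, the differences give:
  250·a + 240·b = -0.6
  (-245)·a + 100·b = +0.5
Eliminate b (×100 and ×240, subtract): 83800·a = -180.00 → a = ∂h/∂x = -0.002148
Back-substitute: b = ∂h/∂y = -0.0002625.
Flow = −∇h = (+0.002148 east, +0.0002625 north), which points east.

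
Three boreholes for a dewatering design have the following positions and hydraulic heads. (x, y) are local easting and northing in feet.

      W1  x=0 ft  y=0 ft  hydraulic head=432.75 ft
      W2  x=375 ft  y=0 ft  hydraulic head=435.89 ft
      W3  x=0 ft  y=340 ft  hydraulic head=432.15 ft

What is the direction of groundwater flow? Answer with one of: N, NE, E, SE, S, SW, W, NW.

W

∂h/∂x = (435.89 − 432.75) / (375 − 0) = +0.008373
∂h/∂y = (432.15 − 432.75) / (340 − 0) = -0.001765
Flow = −∇h = (-0.008373 east, +0.001765 north), which points west.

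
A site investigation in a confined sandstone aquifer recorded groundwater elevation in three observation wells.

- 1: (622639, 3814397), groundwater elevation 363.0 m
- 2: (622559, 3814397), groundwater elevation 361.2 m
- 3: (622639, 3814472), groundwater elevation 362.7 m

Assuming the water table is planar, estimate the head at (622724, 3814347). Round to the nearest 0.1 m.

365.1 m

∂h/∂x = (361.2 − 363.0) / (622559 − 622639) = +0.02250
∂h/∂y = (362.7 − 363.0) / (3814472 − 3814397) = -0.004000
h(622724, 3814347) = 363.0 + (+0.02250)·(85) + (-0.004000)·(-50) = 363.0 +1.913 +0.200 = 365.113 m.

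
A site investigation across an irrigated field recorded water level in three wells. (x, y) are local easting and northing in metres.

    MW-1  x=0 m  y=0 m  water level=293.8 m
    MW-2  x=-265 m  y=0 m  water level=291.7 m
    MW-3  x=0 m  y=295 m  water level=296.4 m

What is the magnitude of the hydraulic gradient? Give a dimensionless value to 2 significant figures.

0.012

∂h/∂x = (291.7 − 293.8) / (-265 − 0) = +0.007925
∂h/∂y = (296.4 − 293.8) / (295 − 0) = +0.008814
|∇h| = √(0.007925² + 0.008814²) = 0.01185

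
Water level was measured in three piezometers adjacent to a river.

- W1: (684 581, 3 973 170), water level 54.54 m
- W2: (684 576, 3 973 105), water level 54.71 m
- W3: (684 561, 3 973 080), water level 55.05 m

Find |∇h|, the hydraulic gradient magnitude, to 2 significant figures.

Differences from W1: to W2 (Δx, Δy, Δh) = (-5, -65, +0.17); to W3 = (-20, -90, +0.51).
Determinant of the coordinate differences = (-5)·(-90) − (-20)·(-65) = -850.
∂h/∂x = [(+0.17)·(-90) − (+0.51)·(-65)] / -850 = -0.02100
∂h/∂y = [(-5)·(+0.51) − (-20)·(+0.17)] / -850 = -0.001000
|∇h| = √(-0.02100² + -0.001000²) = 0.02102

0.021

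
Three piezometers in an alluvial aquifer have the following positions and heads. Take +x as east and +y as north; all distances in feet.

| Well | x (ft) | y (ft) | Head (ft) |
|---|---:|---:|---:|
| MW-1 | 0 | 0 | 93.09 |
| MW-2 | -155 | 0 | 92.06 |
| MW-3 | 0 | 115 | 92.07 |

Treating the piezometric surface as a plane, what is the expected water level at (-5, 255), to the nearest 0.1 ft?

90.8 ft

∂h/∂x = (92.06 − 93.09) / (-155 − 0) = +0.006645
∂h/∂y = (92.07 − 93.09) / (115 − 0) = -0.008870
h(-5, 255) = 93.09 + (+0.006645)·(-5) + (-0.008870)·(255) = 93.09 -0.033 -2.262 = 90.795 ft.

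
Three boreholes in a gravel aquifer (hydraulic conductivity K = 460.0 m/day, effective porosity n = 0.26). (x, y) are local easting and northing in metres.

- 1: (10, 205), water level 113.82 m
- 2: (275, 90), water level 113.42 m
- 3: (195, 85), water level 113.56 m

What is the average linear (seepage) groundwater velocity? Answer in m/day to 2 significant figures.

Differences from 1: to 2 (Δx, Δy, Δh) = (265, -115, -0.40); to 3 = (185, -120, -0.26).
Determinant of the coordinate differences = 265·(-120) − 185·(-115) = -10525.
∂h/∂x = [(-0.40)·(-120) − (-0.26)·(-115)] / -10525 = -0.001720
∂h/∂y = [265·(-0.26) − 185·(-0.40)] / -10525 = -0.0004846
|∇h| = √(-0.001720² + -0.0004846²) = 0.001787
Seepage velocity v = K·i/n = 460.0 × 0.001787 / 0.26 = 3.162 m/day.

3.2 m/day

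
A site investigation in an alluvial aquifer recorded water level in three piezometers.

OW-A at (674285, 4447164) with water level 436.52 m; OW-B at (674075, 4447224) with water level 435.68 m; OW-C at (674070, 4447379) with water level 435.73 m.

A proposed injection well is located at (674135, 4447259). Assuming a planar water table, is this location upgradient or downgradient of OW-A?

downgradient

Differences from OW-A: to OW-B (Δx, Δy, Δh) = (-210, 60, -0.84); to OW-C = (-215, 215, -0.79).
Determinant of the coordinate differences = (-210)·215 − (-215)·60 = -32250.
∂h/∂x = [(-0.84)·215 − (-0.79)·60] / -32250 = +0.004130
∂h/∂y = [(-210)·(-0.79) − (-215)·(-0.84)] / -32250 = +0.0004558
Head at (674135, 4447259) = 436.52 + (+0.004130)·(-150) + (+0.0004558)·(95) = 435.94 m.
That is lower than the 436.52 m at OW-A, so the point is downgradient.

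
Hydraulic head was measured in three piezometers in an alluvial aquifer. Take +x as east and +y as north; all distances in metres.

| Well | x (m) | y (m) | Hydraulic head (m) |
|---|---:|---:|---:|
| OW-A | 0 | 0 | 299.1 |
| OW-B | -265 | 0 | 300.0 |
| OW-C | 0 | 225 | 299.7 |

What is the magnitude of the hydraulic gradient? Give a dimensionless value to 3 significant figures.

∂h/∂x = (300.0 − 299.1) / (-265 − 0) = -0.003396
∂h/∂y = (299.7 − 299.1) / (225 − 0) = +0.002667
|∇h| = √(-0.003396² + 0.002667²) = 0.004318

0.00432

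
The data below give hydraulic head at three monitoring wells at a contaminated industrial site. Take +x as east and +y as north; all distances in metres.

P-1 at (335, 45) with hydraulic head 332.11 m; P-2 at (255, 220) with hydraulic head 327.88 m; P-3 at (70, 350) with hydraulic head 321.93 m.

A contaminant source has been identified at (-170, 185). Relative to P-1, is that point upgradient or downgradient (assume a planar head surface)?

Taking P-1 as reference: P-2−P-1 = (-80, 175, -4.23); P-3−P-1 = (-265, 305, -10.18).
Solve a·Δx + b·Δy = Δh: det = (-80)·305 − (-265)·175 = 21975.
∂h/∂x = [(-4.23)·305 − (-10.18)·175] / 21975 = +0.02236
∂h/∂y = [(-80)·(-10.18) − (-265)·(-4.23)] / 21975 = -0.01395
Head at (-170, 185) = 332.11 + (+0.02236)·(-505) + (-0.01395)·(140) = 318.87 m.
That is lower than the 332.11 m at P-1, so the point is downgradient.

downgradient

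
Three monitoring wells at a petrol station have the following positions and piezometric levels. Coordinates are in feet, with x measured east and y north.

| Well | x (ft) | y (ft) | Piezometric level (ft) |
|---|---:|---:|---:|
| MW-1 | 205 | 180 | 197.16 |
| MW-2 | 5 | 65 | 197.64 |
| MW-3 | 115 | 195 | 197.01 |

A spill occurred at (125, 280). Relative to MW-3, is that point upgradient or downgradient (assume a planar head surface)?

Differences from MW-1: to MW-2 (Δx, Δy, Δh) = (-200, -115, +0.48); to MW-3 = (-90, 15, -0.15).
Determinant of the coordinate differences = (-200)·15 − (-90)·(-115) = -13350.
∂h/∂x = [(+0.48)·15 − (-0.15)·(-115)] / -13350 = +0.0007528
∂h/∂y = [(-200)·(-0.15) − (-90)·(+0.48)] / -13350 = -0.005483
Head at (125, 280) = 197.16 + (+0.0007528)·(-80) + (-0.005483)·(100) = 196.55 ft.
That is lower than the 197.01 ft at MW-3, so the point is downgradient.

downgradient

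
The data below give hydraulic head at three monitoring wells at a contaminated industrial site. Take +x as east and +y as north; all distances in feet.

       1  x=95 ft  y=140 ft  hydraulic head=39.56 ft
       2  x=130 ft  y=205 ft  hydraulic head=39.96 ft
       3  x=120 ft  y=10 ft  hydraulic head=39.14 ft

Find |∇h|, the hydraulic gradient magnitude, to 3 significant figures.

With h = a·x + b·y + c and 1 as origin, the differences give:
  35·a + 65·b = +0.40
  25·a + (-130)·b = -0.42
Eliminate b (×(-130) and ×65, subtract): -6175·a = -24.700 → a = ∂h/∂x = +0.004000
Back-substitute: b = ∂h/∂y = +0.004000.
|∇h| = √(0.004000² + 0.004000²) = 0.005657

0.00566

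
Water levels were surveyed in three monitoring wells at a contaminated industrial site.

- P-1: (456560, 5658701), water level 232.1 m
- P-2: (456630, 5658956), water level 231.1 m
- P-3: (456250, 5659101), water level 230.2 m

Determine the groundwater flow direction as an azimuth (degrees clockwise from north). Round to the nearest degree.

Three-point gradient (reference P-1): Δ to P-2 = (70, 255, -1.0), Δ to P-3 = (-310, 400, -1.9).
∂h/∂x = +0.0007894, ∂h/∂y = -0.004138 (det = 107050).
Flow direction (−∇h) has components (-0.0007894 E, +0.004138 N).
Azimuth = atan2(E, N) = atan2(-0.0007894, +0.004138) = 349.2° ≈ 349°.

349°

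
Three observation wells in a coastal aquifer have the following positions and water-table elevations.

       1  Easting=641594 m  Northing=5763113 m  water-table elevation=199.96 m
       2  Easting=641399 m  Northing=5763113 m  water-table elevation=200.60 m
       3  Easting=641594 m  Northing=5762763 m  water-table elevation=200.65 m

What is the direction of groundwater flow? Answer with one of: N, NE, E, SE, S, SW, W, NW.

∂h/∂x = (200.60 − 199.96) / (641399 − 641594) = -0.003282
∂h/∂y = (200.65 − 199.96) / (5762763 − 5763113) = -0.001971
Flow = −∇h = (+0.003282 east, +0.001971 north), which points northeast.

NE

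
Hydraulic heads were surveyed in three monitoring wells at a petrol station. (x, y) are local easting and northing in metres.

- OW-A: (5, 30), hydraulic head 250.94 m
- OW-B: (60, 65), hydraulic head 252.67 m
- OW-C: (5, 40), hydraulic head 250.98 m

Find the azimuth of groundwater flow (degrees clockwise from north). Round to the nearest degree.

Three-point gradient (reference OW-A): Δ to OW-B = (55, 35, +1.73), Δ to OW-C = (0, 10, +0.04).
∂h/∂x = +0.02891, ∂h/∂y = +0.004000 (det = 550).
Flow direction (−∇h) has components (-0.02891 E, -0.004000 N).
Azimuth = atan2(E, N) = atan2(-0.02891, -0.004000) = 262.1° ≈ 262°.

262°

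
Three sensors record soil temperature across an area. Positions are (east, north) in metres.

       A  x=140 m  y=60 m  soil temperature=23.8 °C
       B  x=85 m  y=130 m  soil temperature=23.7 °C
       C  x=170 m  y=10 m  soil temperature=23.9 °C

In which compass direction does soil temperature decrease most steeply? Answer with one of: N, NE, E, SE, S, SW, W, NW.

Differences from A: to B (Δx, Δy, Δh) = (-55, 70, -0.1); to C = (30, -50, +0.1).
Solve a·Δx + b·Δy = ΔT: det = (-55)·(-50) − 30·70 = 650.
∂T/∂x = [(-0.1)·(-50) − (+0.1)·70] / 650 = -0.003077
∂T/∂y = [(-55)·(+0.1) − 30·(-0.1)] / 650 = -0.003846
Steepest decrease is along −∇f = (+0.003077 E, +0.003846 N) → northeast.

NE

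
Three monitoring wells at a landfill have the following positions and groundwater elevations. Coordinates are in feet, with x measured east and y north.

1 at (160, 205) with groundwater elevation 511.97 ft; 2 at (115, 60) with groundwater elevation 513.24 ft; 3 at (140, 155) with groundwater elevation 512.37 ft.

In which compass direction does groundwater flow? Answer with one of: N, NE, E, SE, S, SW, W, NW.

Taking 1 as reference: 2−1 = (-45, -145, +1.27); 3−1 = (-20, -50, +0.40).
Solve a·Δx + b·Δy = Δh: det = (-45)·(-50) − (-20)·(-145) = -650.
∂h/∂x = [(+1.27)·(-50) − (+0.40)·(-145)] / -650 = +0.008462
∂h/∂y = [(-45)·(+0.40) − (-20)·(+1.27)] / -650 = -0.01138
Flow = −∇h = (-0.008462 east, +0.01138 north), which points northwest.

NW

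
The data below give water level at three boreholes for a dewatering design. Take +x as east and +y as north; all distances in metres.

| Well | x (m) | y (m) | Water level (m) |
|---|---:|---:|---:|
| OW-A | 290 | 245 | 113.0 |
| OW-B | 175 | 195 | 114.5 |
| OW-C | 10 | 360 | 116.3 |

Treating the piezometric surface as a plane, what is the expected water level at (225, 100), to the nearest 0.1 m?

114.0 m

Taking OW-A as reference: OW-B−OW-A = (-115, -50, +1.5); OW-C−OW-A = (-280, 115, +3.3).
Determinant of the coordinate differences = (-115)·115 − (-280)·(-50) = -27225.
∂h/∂x = [(+1.5)·115 − (+3.3)·(-50)] / -27225 = -0.01240
∂h/∂y = [(-115)·(+3.3) − (-280)·(+1.5)] / -27225 = -0.001488
h(225, 100) = 113.0 + (-0.01240)·(-65) + (-0.001488)·(-145) = 113.0 +0.806 +0.216 = 114.021 m.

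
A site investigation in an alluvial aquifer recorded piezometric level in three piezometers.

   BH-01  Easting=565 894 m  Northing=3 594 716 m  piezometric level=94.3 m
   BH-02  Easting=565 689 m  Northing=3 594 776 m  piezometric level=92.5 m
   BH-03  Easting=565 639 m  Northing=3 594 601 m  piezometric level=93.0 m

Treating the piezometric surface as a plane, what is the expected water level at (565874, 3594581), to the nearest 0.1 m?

94.8 m

Three-point gradient (reference BH-01): Δ to BH-02 = (-205, 60, -1.8), Δ to BH-03 = (-255, -115, -1.3).
∂h/∂x = +0.007331, ∂h/∂y = -0.004952 (det = 38875).
h(565874, 3594581) = 94.3 + (+0.007331)·(-20) + (-0.004952)·(-135) = 94.3 -0.147 +0.668 = 94.822 m.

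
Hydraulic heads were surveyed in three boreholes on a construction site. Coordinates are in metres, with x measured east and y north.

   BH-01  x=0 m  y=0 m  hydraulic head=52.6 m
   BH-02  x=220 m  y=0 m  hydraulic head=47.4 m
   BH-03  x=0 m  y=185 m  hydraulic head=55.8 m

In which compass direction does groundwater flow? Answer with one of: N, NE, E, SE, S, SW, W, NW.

∂h/∂x = (47.4 − 52.6) / (220 − 0) = -0.02364
∂h/∂y = (55.8 − 52.6) / (185 − 0) = +0.01730
Flow = −∇h = (+0.02364 east, -0.01730 north), which points southeast.

SE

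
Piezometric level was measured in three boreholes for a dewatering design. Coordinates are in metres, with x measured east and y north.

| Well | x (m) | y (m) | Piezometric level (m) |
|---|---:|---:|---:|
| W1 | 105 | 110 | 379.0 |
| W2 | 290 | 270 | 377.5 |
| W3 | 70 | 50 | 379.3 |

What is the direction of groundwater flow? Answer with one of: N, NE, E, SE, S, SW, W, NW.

E

Differences from W1: to W2 (Δx, Δy, Δh) = (185, 160, -1.5); to W3 = (-35, -60, +0.3).
Determinant of the coordinate differences = 185·(-60) − (-35)·160 = -5500.
∂h/∂x = [(-1.5)·(-60) − (+0.3)·160] / -5500 = -0.007636
∂h/∂y = [185·(+0.3) − (-35)·(-1.5)] / -5500 = -0.0005455
Flow = −∇h = (+0.007636 east, +0.0005455 north), which points east.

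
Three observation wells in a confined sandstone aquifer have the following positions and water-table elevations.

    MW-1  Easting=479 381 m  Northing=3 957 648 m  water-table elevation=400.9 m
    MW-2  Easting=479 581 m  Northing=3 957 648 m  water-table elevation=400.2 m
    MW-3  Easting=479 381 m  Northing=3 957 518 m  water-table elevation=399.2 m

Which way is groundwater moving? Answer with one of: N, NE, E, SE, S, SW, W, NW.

S

∂h/∂x = (400.2 − 400.9) / (479581 − 479381) = -0.003500
∂h/∂y = (399.2 − 400.9) / (3957518 − 3957648) = +0.01308
Flow = −∇h = (+0.003500 east, -0.01308 north), which points south.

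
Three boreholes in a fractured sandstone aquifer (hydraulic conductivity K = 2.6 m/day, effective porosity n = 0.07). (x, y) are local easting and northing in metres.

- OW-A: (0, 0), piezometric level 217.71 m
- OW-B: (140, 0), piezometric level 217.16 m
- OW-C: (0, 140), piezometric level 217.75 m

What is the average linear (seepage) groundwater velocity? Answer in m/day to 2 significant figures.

∂h/∂x = (217.16 − 217.71) / (140 − 0) = -0.003929
∂h/∂y = (217.75 − 217.71) / (140 − 0) = +0.0002857
|∇h| = √(-0.003929² + 0.0002857²) = 0.003939
Seepage velocity v = K·i/n = 2.6 × 0.003939 / 0.07 = 0.1463 m/day.

0.15 m/day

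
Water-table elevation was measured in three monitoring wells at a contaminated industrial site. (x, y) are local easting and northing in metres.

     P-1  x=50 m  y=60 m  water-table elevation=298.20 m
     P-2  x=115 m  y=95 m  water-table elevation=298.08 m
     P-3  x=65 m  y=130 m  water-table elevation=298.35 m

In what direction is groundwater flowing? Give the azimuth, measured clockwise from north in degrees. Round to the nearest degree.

Three-point gradient (reference P-1): Δ to P-2 = (65, 35, -0.12), Δ to P-3 = (15, 70, +0.15).
∂h/∂x = -0.003391, ∂h/∂y = +0.002870 (det = 4025).
Flow direction (−∇h) has components (+0.003391 E, -0.002870 N).
Azimuth = atan2(E, N) = atan2(+0.003391, -0.002870) = 130.2° ≈ 130°.

130°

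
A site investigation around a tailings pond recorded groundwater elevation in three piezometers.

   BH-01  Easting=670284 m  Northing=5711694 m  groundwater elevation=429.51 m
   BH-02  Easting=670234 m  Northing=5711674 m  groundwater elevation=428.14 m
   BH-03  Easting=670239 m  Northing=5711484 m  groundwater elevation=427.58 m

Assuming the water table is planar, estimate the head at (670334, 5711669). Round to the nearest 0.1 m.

Three-point gradient (reference BH-01): Δ to BH-02 = (-50, -20, -1.37), Δ to BH-03 = (-45, -210, -1.93).
∂h/∂x = +0.02595, ∂h/∂y = +0.003630 (det = 9600).
h(670334, 5711669) = 429.51 + (+0.02595)·(50) + (+0.003630)·(-25) = 429.51 +1.297 -0.091 = 430.717 m.

430.7 m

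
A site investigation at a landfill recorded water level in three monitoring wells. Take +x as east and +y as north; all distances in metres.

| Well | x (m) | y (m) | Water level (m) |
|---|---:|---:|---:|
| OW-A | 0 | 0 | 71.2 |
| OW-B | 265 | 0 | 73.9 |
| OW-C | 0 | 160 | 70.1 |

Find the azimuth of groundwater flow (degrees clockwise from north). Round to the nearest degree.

∂h/∂x = (73.9 − 71.2) / (265 − 0) = +0.01019
∂h/∂y = (70.1 − 71.2) / (160 − 0) = -0.006875
Flow direction (−∇h) has components (-0.01019 E, +0.006875 N).
Azimuth = atan2(E, N) = atan2(-0.01019, +0.006875) = 304.0° ≈ 304°.

304°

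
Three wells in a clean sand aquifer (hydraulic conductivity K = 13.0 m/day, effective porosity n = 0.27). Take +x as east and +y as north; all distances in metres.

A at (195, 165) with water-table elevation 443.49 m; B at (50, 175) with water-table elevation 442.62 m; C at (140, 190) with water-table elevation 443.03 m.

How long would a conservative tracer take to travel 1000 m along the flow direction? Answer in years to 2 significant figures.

6.9 years

Taking A as reference: B−A = (-145, 10, -0.87); C−A = (-55, 25, -0.46).
Determinant of the coordinate differences = (-145)·25 − (-55)·10 = -3075.
∂h/∂x = [(-0.87)·25 − (-0.46)·10] / -3075 = +0.005577
∂h/∂y = [(-145)·(-0.46) − (-55)·(-0.87)] / -3075 = -0.006130
|∇h| = √(0.005577² + -0.006130²) = 0.008287
Seepage velocity v = K·i/n = 13.0 × 0.008287 / 0.27 = 0.399 m/day.
t = 1000 / 0.399 = 2506 days = 6.86 years.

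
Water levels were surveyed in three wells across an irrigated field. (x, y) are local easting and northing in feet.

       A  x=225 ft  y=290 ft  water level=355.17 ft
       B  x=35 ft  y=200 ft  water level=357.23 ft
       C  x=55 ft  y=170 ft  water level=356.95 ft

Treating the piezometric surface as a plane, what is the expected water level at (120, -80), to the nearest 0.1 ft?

Taking A as reference: B−A = (-190, -90, +2.06); C−A = (-170, -120, +1.78).
Solve a·Δx + b·Δy = Δh: det = (-190)·(-120) − (-170)·(-90) = 7500.
∂h/∂x = [(+2.06)·(-120) − (+1.78)·(-90)] / 7500 = -0.01160
∂h/∂y = [(-190)·(+1.78) − (-170)·(+2.06)] / 7500 = +0.001600
h(120, -80) = 355.17 + (-0.01160)·(-105) + (+0.001600)·(-370) = 355.17 +1.218 -0.592 = 355.796 ft.

355.8 ft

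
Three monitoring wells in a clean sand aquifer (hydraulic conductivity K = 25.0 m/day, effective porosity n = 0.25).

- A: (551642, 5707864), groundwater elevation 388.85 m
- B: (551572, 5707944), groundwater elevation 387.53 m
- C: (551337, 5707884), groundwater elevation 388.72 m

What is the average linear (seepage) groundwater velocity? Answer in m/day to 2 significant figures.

Three-point gradient (reference A): Δ to B = (-70, 80, -1.32), Δ to C = (-305, 20, -0.13).
∂h/∂x = -0.0006957, ∂h/∂y = -0.01711 (det = 23000).
|∇h| = √(-0.0006957² + -0.01711²) = 0.01712
Seepage velocity v = K·i/n = 25.0 × 0.01712 / 0.25 = 1.712 m/day.

1.7 m/day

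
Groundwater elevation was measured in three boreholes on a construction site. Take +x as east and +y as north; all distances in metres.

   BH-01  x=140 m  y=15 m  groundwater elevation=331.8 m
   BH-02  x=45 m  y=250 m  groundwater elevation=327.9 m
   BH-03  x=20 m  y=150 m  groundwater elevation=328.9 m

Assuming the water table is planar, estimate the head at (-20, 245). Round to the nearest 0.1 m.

Differences from BH-01: to BH-02 (Δx, Δy, Δh) = (-95, 235, -3.9); to BH-03 = (-120, 135, -2.9).
Determinant of the coordinate differences = (-95)·135 − (-120)·235 = 15375.
∂h/∂x = [(-3.9)·135 − (-2.9)·235] / 15375 = +0.01008
∂h/∂y = [(-95)·(-2.9) − (-120)·(-3.9)] / 15375 = -0.01252
h(-20, 245) = 331.8 + (+0.01008)·(-160) + (-0.01252)·(230) = 331.8 -1.613 -2.880 = 327.307 m.

327.3 m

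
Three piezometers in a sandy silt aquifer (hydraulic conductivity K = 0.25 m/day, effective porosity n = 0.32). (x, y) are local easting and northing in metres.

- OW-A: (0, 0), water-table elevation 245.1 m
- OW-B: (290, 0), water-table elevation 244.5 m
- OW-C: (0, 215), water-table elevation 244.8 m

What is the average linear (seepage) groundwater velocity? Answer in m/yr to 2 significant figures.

∂h/∂x = (244.5 − 245.1) / (290 − 0) = -0.002069
∂h/∂y = (244.8 − 245.1) / (215 − 0) = -0.001395
|∇h| = √(-0.002069² + -0.001395²) = 0.002495
Seepage velocity v = K·i/n = 0.25 × 0.002495 / 0.32 = 0.001949 m/day = 0.7119 m/yr.

0.71 m/yr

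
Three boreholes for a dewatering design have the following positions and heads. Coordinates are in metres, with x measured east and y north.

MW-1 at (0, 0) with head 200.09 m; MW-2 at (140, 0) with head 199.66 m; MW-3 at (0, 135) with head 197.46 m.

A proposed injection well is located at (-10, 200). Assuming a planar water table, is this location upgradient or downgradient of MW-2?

downgradient

∂h/∂x = (199.66 − 200.09) / (140 − 0) = -0.003071
∂h/∂y = (197.46 − 200.09) / (135 − 0) = -0.01948
Head at (-10, 200) = 200.09 + (-0.003071)·(-10) + (-0.01948)·(200) = 196.22 m.
That is lower than the 199.66 m at MW-2, so the point is downgradient.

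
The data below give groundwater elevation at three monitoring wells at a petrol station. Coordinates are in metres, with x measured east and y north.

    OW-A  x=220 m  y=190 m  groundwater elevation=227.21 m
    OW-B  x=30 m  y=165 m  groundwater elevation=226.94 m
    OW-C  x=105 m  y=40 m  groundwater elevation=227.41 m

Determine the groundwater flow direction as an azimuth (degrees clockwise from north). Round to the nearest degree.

327°

Taking OW-A as reference: OW-B−OW-A = (-190, -25, -0.27); OW-C−OW-A = (-115, -150, +0.20).
Solve a·Δx + b·Δy = Δh: det = (-190)·(-150) − (-115)·(-25) = 25625.
∂h/∂x = [(-0.27)·(-150) − (+0.20)·(-25)] / 25625 = +0.001776
∂h/∂y = [(-190)·(+0.20) − (-115)·(-0.27)] / 25625 = -0.002695
Flow direction (−∇h) has components (-0.001776 E, +0.002695 N).
Azimuth = atan2(E, N) = atan2(-0.001776, +0.002695) = 326.6° ≈ 327°.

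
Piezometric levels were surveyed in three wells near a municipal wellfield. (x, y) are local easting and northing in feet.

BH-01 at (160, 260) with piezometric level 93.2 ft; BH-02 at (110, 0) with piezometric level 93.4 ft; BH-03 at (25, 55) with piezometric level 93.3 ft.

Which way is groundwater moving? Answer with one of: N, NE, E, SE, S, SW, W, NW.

NW

Three-point gradient (reference BH-01): Δ to BH-02 = (-50, -260, +0.2), Δ to BH-03 = (-135, -205, +0.1).
∂h/∂x = +0.0006036, ∂h/∂y = -0.0008853 (det = -24850).
Flow = −∇h = (-0.0006036 east, +0.0008853 north), which points northwest.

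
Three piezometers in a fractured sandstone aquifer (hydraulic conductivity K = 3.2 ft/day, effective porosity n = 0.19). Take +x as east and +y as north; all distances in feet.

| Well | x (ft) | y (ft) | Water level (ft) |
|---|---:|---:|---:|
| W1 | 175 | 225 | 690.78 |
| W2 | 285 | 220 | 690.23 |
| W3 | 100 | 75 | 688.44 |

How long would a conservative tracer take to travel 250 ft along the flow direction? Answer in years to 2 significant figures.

2.2 years

Differences from W1: to W2 (Δx, Δy, Δh) = (110, -5, -0.55); to W3 = (-75, -150, -2.34).
Solve a·Δx + b·Δy = Δh: det = 110·(-150) − (-75)·(-5) = -16875.
∂h/∂x = [(-0.55)·(-150) − (-2.34)·(-5)] / -16875 = -0.004196
∂h/∂y = [110·(-2.34) − (-75)·(-0.55)] / -16875 = +0.01770
|∇h| = √(-0.004196² + 0.01770²) = 0.01819
Seepage velocity v = K·i/n = 3.2 × 0.01819 / 0.19 = 0.3064 ft/day.
t = 250 / 0.3064 = 815.9 days = 2.23 years.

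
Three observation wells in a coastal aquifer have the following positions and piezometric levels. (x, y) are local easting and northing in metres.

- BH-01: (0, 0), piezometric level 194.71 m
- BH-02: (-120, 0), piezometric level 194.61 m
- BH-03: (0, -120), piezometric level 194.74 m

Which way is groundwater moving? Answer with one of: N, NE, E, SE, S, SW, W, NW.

∂h/∂x = (194.61 − 194.71) / (-120 − 0) = +0.0008333
∂h/∂y = (194.74 − 194.71) / (-120 − 0) = -0.0002500
Flow = −∇h = (-0.0008333 east, +0.0002500 north), which points west.

W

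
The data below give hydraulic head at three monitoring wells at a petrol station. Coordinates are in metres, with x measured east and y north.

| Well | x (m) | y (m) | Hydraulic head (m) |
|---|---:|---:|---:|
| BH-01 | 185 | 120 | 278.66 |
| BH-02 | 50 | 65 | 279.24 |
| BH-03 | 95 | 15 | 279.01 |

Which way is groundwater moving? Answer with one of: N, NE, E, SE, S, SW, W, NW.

E

Differences from BH-01: to BH-02 (Δx, Δy, Δh) = (-135, -55, +0.58); to BH-03 = (-90, -105, +0.35).
Determinant of the coordinate differences = (-135)·(-105) − (-90)·(-55) = 9225.
∂h/∂x = [(+0.58)·(-105) − (+0.35)·(-55)] / 9225 = -0.004515
∂h/∂y = [(-135)·(+0.35) − (-90)·(+0.58)] / 9225 = +0.0005366
Flow = −∇h = (+0.004515 east, -0.0005366 north), which points east.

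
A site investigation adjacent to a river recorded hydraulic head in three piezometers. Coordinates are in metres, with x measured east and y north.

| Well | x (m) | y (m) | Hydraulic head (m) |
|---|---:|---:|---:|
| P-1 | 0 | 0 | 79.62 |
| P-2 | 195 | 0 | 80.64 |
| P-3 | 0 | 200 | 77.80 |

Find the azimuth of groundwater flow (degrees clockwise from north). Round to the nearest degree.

∂h/∂x = (80.64 − 79.62) / (195 − 0) = +0.005231
∂h/∂y = (77.80 − 79.62) / (200 − 0) = -0.009100
Flow direction (−∇h) has components (-0.005231 E, +0.009100 N).
Azimuth = atan2(E, N) = atan2(-0.005231, +0.009100) = 330.1° ≈ 330°.

330°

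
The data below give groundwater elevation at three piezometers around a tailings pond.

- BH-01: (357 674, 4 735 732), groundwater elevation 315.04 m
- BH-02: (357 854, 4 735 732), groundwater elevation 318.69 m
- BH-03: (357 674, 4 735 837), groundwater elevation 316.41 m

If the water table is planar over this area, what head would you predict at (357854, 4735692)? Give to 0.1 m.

∂h/∂x = (318.69 − 315.04) / (357854 − 357674) = +0.02028
∂h/∂y = (316.41 − 315.04) / (4735837 − 4735732) = +0.01305
h(357854, 4735692) = 315.04 + (+0.02028)·(180) + (+0.01305)·(-40) = 315.04 +3.650 -0.522 = 318.168 m.

318.2 m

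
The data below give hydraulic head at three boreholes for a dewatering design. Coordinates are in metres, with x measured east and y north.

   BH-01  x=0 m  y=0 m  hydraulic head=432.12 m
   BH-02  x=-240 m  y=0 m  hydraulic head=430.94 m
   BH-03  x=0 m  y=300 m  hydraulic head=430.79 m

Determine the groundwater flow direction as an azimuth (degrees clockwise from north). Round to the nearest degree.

∂h/∂x = (430.94 − 432.12) / (-240 − 0) = +0.004917
∂h/∂y = (430.79 − 432.12) / (300 − 0) = -0.004433
Flow direction (−∇h) has components (-0.004917 E, +0.004433 N).
Azimuth = atan2(E, N) = atan2(-0.004917, +0.004433) = 312.0° ≈ 312°.

312°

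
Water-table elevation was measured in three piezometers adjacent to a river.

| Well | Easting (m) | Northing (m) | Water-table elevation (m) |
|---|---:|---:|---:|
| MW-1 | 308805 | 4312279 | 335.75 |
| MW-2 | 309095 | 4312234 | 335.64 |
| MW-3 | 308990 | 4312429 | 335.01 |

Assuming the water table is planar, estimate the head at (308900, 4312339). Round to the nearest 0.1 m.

335.4 m

With h = a·x + b·y + c and MW-1 as origin, the differences give:
  290·a + (-45)·b = -0.11
  185·a + 150·b = -0.74
Eliminate b (×150 and ×(-45), subtract): 51825·a = -49.800 → a = ∂h/∂x = -0.0009609
Back-substitute: b = ∂h/∂y = -0.003748.
h(308900, 4312339) = 335.75 + (-0.0009609)·(95) + (-0.003748)·(60) = 335.75 -0.091 -0.225 = 335.434 m.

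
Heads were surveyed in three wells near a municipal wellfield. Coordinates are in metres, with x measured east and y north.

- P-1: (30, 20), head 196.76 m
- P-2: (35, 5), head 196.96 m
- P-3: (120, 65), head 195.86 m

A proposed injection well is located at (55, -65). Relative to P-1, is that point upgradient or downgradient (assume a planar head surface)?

upgradient

Taking P-1 as reference: P-2−P-1 = (5, -15, +0.20); P-3−P-1 = (90, 45, -0.90).
Solve a·Δx + b·Δy = Δh: det = 5·45 − 90·(-15) = 1575.
∂h/∂x = [(+0.20)·45 − (-0.90)·(-15)] / 1575 = -0.002857
∂h/∂y = [5·(-0.90) − 90·(+0.20)] / 1575 = -0.01429
Head at (55, -65) = 196.76 + (-0.002857)·(25) + (-0.01429)·(-85) = 197.90 m.
That is higher than the 196.76 m at P-1, so the point is upgradient.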